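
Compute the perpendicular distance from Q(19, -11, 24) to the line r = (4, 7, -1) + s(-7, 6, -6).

Direction vector d = (-7, 6, -6).
AP = (15, -18, 25), and AP × d = (-42, -85, -36).
|AP × d|² = 10285 and |d|² = 121, so the distance is √(10285/121) = √85.

√85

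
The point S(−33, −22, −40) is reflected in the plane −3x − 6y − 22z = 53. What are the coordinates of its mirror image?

n = (−3, −6, −22), |n|² = 529, n·S − 53 = 1058, so t = 1058/529 = 2.
Foot F = S − 2·n = (−27, −10, 4); the reflection is 2F − S = (−21, 2, 48).

(-21, 2, 48)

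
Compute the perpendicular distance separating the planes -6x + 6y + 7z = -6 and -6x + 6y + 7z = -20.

14/11

With common normal n = (-6, 6, 7) (|n| = 11), the distance is |(-6) − (-20)|/|n| = 14/11.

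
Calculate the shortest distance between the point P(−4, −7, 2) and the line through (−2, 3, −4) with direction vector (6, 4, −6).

2√13

Direction vector d = (6, 4, −6).
AP = (−2, −10, 6), and AP × d = (36, 24, 52).
|AP × d|² = 4576 and |d|² = 88, so the distance is √(4576/88) = √52 = 2√13.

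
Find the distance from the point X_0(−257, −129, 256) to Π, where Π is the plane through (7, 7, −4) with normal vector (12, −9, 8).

The plane has equation n·(r − (7, 7, −4)) = 0, i.e. n·r = -11.
n = (12, −9, 8); n·P − (-11) = 136; |n| = 17; distance = 136/17 = 8.

8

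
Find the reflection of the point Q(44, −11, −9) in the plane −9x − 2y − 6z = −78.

n = (−9, −2, −6), |n|² = 121, n·Q − (-78) = -242, so t = -242/121 = -2.
Foot F = Q − (-2)·n = (26, −15, −21); the reflection is 2F − Q = (8, −19, −33).

(8, -19, -33)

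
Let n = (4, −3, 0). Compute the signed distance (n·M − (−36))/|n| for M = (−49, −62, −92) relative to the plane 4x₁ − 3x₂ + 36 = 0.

26/5

n·M − (-36) = 26.
|n| = 5, so the signed distance is 26/5.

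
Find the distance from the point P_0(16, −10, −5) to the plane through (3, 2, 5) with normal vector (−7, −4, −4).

1/3

The plane has equation n·(r − (3, 2, 5)) = 0, i.e. n·r = -49.
n = (−7, −4, −4); n·P − (-49) = -3; |n| = 9; distance = 3/9 = 1/3.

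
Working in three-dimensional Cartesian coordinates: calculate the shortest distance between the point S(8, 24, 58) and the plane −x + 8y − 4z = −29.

19/9

Normal vector n = (−1, 8, −4), and n·(8, 24, 58) − (−29) = −19.
|n| = √(1 + 64 + 16) = 9, so the distance is |-19|/9 = 19/9.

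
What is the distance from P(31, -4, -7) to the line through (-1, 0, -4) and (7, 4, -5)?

A direction vector is d = (8, 4, -1).
AP = (32, -4, -3); AP·d = 243, |AP|² = 1049, |d|² = 81.
distance² = |AP|² − (AP·d)²/|d|² = 1049 − 59049/81 = 320, so the distance is 8√5.

8√5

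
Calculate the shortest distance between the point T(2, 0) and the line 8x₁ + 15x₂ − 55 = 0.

39/17

d = |8·2 + 15·0 − 55| / √(64 + 225) = |-39|/17 = 39/17.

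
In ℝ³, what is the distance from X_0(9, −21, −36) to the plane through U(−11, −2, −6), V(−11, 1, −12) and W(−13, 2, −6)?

UV = (0, 3, −6) and UW = (−2, 4, 0), so a normal is n = UV × UW = (24, 12, 6).
n = (24, 12, 6); n·P − (-324) = 72; |n| = 6√21; distance = 72/(6√21) = 12/√21.

4√21/7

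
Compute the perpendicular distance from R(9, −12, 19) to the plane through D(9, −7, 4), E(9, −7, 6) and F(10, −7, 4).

5

DE = (0, 0, 2) and DF = (1, 0, 0), so a normal is n = DE × DF = (0, 2, 0).
d = |2·(-12) − (-14)| / √(0 + 4 + 0) = |-10| / 2 = 5.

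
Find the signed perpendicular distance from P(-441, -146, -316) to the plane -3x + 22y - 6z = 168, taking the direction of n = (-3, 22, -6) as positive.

n·P − 168 = -161.
|n| = 23, so the signed distance is -161/23 = -7.

-7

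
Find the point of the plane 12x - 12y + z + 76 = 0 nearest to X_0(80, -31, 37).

(20, 29, 32)

The perpendicular from X_0 has direction n = (12, -12, 1): r = (80, -31, 37) + t(12, -12, 1).
Substitute into the plane: n·(X_0 + tn) = -76 gives 1369 + 289t = -76, so t = -5.
Foot = (80, -31, 37) + (-5)·(12, -12, 1) = (20, 29, 32).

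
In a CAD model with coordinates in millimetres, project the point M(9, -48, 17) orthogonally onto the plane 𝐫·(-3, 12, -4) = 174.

(-6, 12, -3)

n = (-3, 12, -4), |n|² = 169, and n·M − 174 = -845.
t = -845/169 = -5, so the foot is M − t·n = (9, -48, 17) − (-5)·(-3, 12, -4) = (-6, 12, -3).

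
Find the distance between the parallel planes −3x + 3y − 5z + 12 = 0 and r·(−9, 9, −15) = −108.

24/√43

Divide the second equation by 3 to match normals: −3x + 3y − 5z = -36.
With common normal n = (−3, 3, −5) (|n| = √43), the distance is |(-12) − (-36)|/|n| = 24/√43.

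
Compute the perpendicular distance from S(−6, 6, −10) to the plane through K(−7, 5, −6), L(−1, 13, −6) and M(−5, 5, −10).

7/√29

KL = (6, 8, 0) and KM = (2, 0, −4), so a normal is n = KL × KM = (−32, 24, −16).
Then n·(−6, 6, −10) − 440 = 56.
|n| = √(1024 + 576 + 256) = 8√29, so the distance is |56|/(8√29) = 7/√29.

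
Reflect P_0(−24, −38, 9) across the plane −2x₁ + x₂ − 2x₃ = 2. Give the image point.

(-256/9, -322/9, 41/9)

n = (−2, 1, −2), |n|² = 9, n·P_0 − 2 = -10, so t = -10/9.
Foot F = P_0 − (-10/9)·n = (−236/9, −332/9, 61/9); the reflection is 2F − P_0 = (−256/9, −322/9, 41/9).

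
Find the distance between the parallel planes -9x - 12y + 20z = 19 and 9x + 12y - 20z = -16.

Divide the second equation by -1 to match normals: -9x - 12y + 20z = 16.
Both planes have normal n = (-9, -12, 20), |n| = 25. Any point on the first plane is at distance |16 − 19|/|n| = 3/25 from the second.

3/25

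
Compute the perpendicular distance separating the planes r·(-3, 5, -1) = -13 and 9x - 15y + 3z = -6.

15/√35

Divide the second equation by -3 to match normals: -3x + 5y - z = 2.
With common normal n = (-3, 5, -1) (|n| = √35), the distance is |(-13) − 2|/|n| = 15/√35.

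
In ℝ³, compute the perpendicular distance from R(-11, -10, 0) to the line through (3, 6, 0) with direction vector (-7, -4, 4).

8√2

Direction vector d = (-7, -4, 4).
AP = (-14, -16, 0), and AP × d = (-64, 56, -56).
|AP × d|² = 10368 and |d|² = 81, so the distance is √(10368/81) = √128 = 8√2.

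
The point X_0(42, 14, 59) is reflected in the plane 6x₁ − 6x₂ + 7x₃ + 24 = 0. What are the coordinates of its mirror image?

With n = (6, −6, 7), the signed offset is (n·X_0 − (-24))/|n|² = 605/121 = 5.
X_0' = X_0 − 2t·n = (42, 14, 59) − 10·(6, −6, 7) = (−18, 74, −11).

(-18, 74, -11)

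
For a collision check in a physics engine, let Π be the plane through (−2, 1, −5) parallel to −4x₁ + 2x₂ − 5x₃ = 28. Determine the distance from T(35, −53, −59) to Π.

Parallel planes share the normal n = (−4, 2, −5); since (−2, 1, −5) lies on the plane, its equation is −4x₁ + 2x₂ − 5x₃ = 35.
Then n·(35, −53, −59) − 35 = 14.
|n| = √(16 + 4 + 25) = 3√5, so the distance is |14|/(3√5) = 14√5/15.

14/(3√5)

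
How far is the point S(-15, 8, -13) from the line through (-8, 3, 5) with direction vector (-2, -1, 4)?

Direction vector d = (-2, -1, 4).
AP = (-7, 5, -18); AP·d = -63, |AP|² = 398, |d|² = 21.
distance² = |AP|² − (AP·d)²/|d|² = 398 − 3969/21 = 209, so the distance is √209.

√209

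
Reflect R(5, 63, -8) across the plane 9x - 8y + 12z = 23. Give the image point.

n = (9, -8, 12), |n|² = 289, n·R − 23 = -578, so t = -578/289 = -2.
Foot F = R − (-2)·n = (23, 47, 16); the reflection is 2F − R = (41, 31, 40).

(41, 31, 40)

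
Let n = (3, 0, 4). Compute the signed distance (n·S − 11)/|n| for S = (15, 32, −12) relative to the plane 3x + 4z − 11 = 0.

n·S − 11 = -14.
|n| = 5, so the signed distance is -14/5.

-14/5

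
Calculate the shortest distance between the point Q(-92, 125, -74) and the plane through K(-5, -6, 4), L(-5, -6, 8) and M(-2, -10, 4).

9

KL = (0, 0, 4) and KM = (3, -4, 0), so a normal is n = KL × KM = (16, 12, 0).
Then n·(-92, 125, -74) - (-152) = 180.
|n| = √(256 + 144 + 0) = 20, so the distance is |180|/20 = 9.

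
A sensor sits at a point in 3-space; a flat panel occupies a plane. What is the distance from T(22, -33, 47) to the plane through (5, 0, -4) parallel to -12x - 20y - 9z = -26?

Parallel planes share the normal n = (-12, -20, -9); since (5, 0, -4) lies on the plane, its equation is -12x - 20y - 9z = -24.
d = |(-12)·22 + (-20)·(-33) + (-9)·47 − (-24)| / √(144 + 400 + 81) = |-3| / 25 = 3/25.

3/25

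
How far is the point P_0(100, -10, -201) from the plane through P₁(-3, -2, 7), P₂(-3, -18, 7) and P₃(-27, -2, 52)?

P₁P₂ = (0, -16, 0) and P₁P₃ = (-24, 0, 45), so a normal is n = P₁P₂ × P₁P₃ = (-720, 0, -384).
Then n·(100, -10, -201) - (-528) = 5712.
|n| = √(518400 + 0 + 147456) = 816, so the distance is |5712|/816 = 7.

7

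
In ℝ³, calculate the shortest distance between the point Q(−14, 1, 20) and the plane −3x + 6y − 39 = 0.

Normal vector n = (−3, 6, 0), and n·(−14, 1, 20) − 39 = 9.
|n| = √(9 + 36 + 0) = 3√5, so the distance is |9|/(3√5) = 3√5/5.

3/√5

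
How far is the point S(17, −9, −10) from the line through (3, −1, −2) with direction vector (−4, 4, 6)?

Direction vector d = (−4, 4, 6).
AP = (14, −8, −8), and AP × d = (−16, −52, 24).
|AP × d|² = 3536 and |d|² = 68, so the distance is √(3536/68) = √52 = 2√13.

2√13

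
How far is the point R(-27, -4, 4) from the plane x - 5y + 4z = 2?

7/√42

Normal vector n = (1, -5, 4), and n·(-27, -4, 4) - 2 = 7.
|n| = √(1 + 25 + 16) = √42, so the distance is |7|/√42 = 7/√42.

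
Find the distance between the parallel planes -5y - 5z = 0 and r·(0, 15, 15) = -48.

Divide the second equation by -3 to match normals: -5y - 5z = 16.
Both planes have normal n = (0, -5, -5), |n| = 5√2. Any point on the first plane is at distance |16 − 0|/|n| = 16/(5√2) = 8√2/5 from the second.

8√2/5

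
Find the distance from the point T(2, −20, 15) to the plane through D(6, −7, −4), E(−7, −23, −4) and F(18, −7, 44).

29/21

DE = (−13, −16, 0) and DF = (12, 0, 48), so a normal is n = DE × DF = (−768, 624, 192).
d = |(-768)·2 + 624·(-20) + 192·15 − (-9744)| / √(589824 + 389376 + 36864) = |-1392| / 1008 = 29/21.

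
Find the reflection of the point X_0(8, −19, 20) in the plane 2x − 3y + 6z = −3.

(-8, 5, -28)

n = (2, −3, 6), |n|² = 49, n·X_0 − (-3) = 196, so t = 196/49 = 4.
Foot F = X_0 − 4·n = (0, −7, −4); the reflection is 2F − X_0 = (−8, 5, −28).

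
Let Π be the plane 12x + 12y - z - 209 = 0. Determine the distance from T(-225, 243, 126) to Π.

7

d = |12·(-225) + 12·243 + (-1)·126 − 209| / √(144 + 144 + 1) = |-119| / 17 = 7.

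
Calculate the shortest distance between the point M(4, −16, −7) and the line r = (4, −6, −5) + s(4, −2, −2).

Direction vector d = (4, −2, −2).
AP = (0, −10, −2); AP·d = 24, |AP|² = 104, |d|² = 24.
distance² = |AP|² − (AP·d)²/|d|² = 104 − 576/24 = 80, so the distance is 4√5.

4√5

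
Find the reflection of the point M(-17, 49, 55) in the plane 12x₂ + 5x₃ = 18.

With n = (0, 12, 5), the signed offset is (n·M − 18)/|n|² = 845/169 = 5.
M' = M − 2t·n = (-17, 49, 55) − 10·(0, 12, 5) = (-17, -71, 5).

(-17, -71, 5)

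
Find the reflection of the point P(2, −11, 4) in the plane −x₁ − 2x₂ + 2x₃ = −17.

n = (−1, −2, 2), |n|² = 9, n·P − (-17) = 45, so t = 45/9 = 5.
Foot F = P − 5·n = (7, −1, −6); the reflection is 2F − P = (12, 9, −16).

(12, 9, -16)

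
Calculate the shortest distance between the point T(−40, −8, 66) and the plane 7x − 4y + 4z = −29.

d = |7·(-40) + (-4)·(-8) + 4·66 − (-29)| / √(49 + 16 + 16) = |45| / 9 = 5.

5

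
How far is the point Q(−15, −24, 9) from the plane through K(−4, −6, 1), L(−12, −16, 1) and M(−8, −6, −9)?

KL = (−8, −10, 0) and KM = (−4, 0, −10), so a normal is n = KL × KM = (100, −80, −40).
Then n·(−15, −24, 9) − 40 = 20.
|n| = √(10000 + 6400 + 1600) = 60√5, so the distance is |20|/(60√5) = 1/(3√5).

√5/15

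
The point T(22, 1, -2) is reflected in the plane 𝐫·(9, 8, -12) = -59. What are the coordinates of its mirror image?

With n = (9, 8, -12), the signed offset is (n·T − (-59))/|n|² = 289/289 = 1.
T' = T − 2t·n = (22, 1, -2) − 2·(9, 8, -12) = (4, -15, 22).

(4, -15, 22)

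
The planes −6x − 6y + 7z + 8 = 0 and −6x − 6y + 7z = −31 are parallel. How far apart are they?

With common normal n = (−6, −6, 7) (|n| = 11), the distance is |(-8) − (-31)|/|n| = 23/11.

23/11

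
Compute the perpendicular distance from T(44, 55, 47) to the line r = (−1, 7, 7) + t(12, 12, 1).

3√145

Direction vector d = (12, 12, 1).
AP = (45, 48, 40), and AP × d = (−432, 435, −36).
|AP × d|² = 377145 and |d|² = 289, so the distance is √(377145/289) = √1305 = 3√145.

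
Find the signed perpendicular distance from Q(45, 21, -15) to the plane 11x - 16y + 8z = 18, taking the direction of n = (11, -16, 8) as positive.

1

n·Q − 18 = 21.
|n| = 21, so the signed distance is 21/21 = 1.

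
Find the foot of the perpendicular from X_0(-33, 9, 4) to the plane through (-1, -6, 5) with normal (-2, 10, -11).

(-31, -1, 15)

The perpendicular from X_0 has direction n = (-2, 10, -11): r = (-33, 9, 4) + t(-2, 10, -11).
Substitute into the plane: n·(X_0 + tn) = -113 gives 112 + 225t = -113, so t = -1.
Foot = (-33, 9, 4) + (-1)·(-2, 10, -11) = (-31, -1, 15).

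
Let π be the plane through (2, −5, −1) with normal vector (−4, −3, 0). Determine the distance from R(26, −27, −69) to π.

6

The plane has equation n·(r − (2, −5, −1)) = 0, i.e. n·r = 7.
n = (−4, −3, 0); n·P − 7 = -30; |n| = 5; distance = 30/5 = 6.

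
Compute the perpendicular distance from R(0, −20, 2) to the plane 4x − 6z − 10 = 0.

11√13/13

n = (4, 0, −6); n·P − 10 = -22; |n| = 2√13; distance = 22/(2√13) = 11√13/13.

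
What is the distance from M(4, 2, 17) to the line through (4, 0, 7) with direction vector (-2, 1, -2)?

Direction vector d = (-2, 1, -2).
AP = (0, 2, 10); AP·d = -18, |AP|² = 104, |d|² = 9.
distance² = |AP|² − (AP·d)²/|d|² = 104 − 324/9 = 68, so the distance is 2√17.

2√17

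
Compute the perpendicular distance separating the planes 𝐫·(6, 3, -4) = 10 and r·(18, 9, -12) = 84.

Divide the second equation by 3 to match normals: 6x₁ + 3x₂ - 4x₃ = 28.
With common normal n = (6, 3, -4) (|n| = √61), the distance is |10 − 28|/|n| = 18/√61.

18/√61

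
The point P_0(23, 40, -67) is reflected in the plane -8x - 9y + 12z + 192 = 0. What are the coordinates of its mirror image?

(-41, -32, 29)

n = (-8, -9, 12), |n|² = 289, n·P_0 − (-192) = -1156, so t = -1156/289 = -4.
Foot F = P_0 − (-4)·n = (-9, 4, -19); the reflection is 2F − P_0 = (-41, -32, 29).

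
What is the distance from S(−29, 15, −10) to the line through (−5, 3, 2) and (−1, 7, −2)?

A direction vector is d = (4, 4, −4).
AP = (−24, 12, −12), and AP × d = (0, −144, −144).
|AP × d|² = 41472 and |d|² = 48, so the distance is √(41472/48) = √864 = 12√6.

12√6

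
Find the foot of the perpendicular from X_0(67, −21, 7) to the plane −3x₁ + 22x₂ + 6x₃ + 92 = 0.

(64, 1, 13)

n = (−3, 22, 6), |n|² = 529, and n·X_0 − (-92) = -529.
t = -529/529 = -1, so the foot is X_0 − t·n = (67, −21, 7) − (-1)·(−3, 22, 6) = (64, 1, 13).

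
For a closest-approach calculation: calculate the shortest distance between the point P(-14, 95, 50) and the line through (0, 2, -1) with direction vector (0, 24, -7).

√5821

Direction vector d = (0, 24, -7).
AP = (-14, 93, 51); AP·d = 1875, |AP|² = 11446, |d|² = 625.
distance² = |AP|² − (AP·d)²/|d|² = 11446 − 3515625/625 = 5821, so the distance is √5821.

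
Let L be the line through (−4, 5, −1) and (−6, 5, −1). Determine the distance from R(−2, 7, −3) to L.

A direction vector is d = (−2, 0, 0).
AP = (2, 2, −2); AP·d = -4, |AP|² = 12, |d|² = 4.
distance² = |AP|² − (AP·d)²/|d|² = 12 − 16/4 = 8, so the distance is 2√2.

2√2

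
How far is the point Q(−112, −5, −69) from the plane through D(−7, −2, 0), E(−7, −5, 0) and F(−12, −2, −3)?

DE = (0, −3, 0) and DF = (−5, 0, −3), so a normal is n = DE × DF = (9, 0, −15).
Then n·(−112, −5, −69) − (−63) = 90.
|n| = √(81 + 0 + 225) = 3√34, so the distance is |90|/(3√34) = 15√34/17.

30/√34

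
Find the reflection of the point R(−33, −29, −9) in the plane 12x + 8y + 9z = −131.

n = (12, 8, 9), |n|² = 289, n·R − (-131) = -578, so t = -578/289 = -2.
Foot F = R − (-2)·n = (−9, −13, 9); the reflection is 2F − R = (15, 3, 27).

(15, 3, 27)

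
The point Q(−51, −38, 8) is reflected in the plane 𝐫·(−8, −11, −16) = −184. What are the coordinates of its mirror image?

n = (−8, −11, −16), |n|² = 441, n·Q − (-184) = 882, so t = 882/441 = 2.
Foot F = Q − 2·n = (−35, −16, 40); the reflection is 2F − Q = (−19, 6, 72).

(-19, 6, 72)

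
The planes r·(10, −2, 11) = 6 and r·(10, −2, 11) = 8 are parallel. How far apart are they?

With common normal n = (10, −2, 11) (|n| = 15), the distance is |6 − 8|/|n| = 2/15.

2/15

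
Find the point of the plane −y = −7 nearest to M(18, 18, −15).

The perpendicular from M has direction n = (0, −1, 0): r = (18, 18, −15) + t(0, −1, 0).
Substitute into the plane: n·(M + tn) = -7 gives -18 + 1t = -7, so t = 11.
Foot = (18, 18, −15) + 11·(0, −1, 0) = (18, 7, −15).

(18, 7, -15)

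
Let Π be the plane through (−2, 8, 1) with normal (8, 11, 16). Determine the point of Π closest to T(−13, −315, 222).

n = (8, 11, 16), |n|² = 441, and n·T − 88 = -105.
t = -105/441 = -5/21, so the foot is T − t·n = (−13, −315, 222) − (-5/21)·(8, 11, 16) = (−233/21, −6560/21, 4742/21).

(-233/21, -6560/21, 4742/21)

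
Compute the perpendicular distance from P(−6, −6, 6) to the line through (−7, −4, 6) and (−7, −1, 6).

1

A direction vector is d = (0, 3, 0).
AP = (1, −2, 0); AP·d = -6, |AP|² = 5, |d|² = 9.
distance² = |AP|² − (AP·d)²/|d|² = 5 − 36/9 = 1, so the distance is 1.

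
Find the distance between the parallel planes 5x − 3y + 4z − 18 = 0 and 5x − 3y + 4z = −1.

19√2/10

Both planes have normal n = (5, −3, 4), |n| = 5√2. Any point on the first plane is at distance |(-1) − 18|/|n| = 19/(5√2) = 19√2/10 from the second.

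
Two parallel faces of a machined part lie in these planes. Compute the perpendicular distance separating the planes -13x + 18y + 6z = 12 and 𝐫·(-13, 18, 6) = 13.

With common normal n = (-13, 18, 6) (|n| = 23), the distance is |12 − 13|/|n| = 1/23.

1/23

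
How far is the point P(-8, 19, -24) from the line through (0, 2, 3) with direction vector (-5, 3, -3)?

√394

Direction vector d = (-5, 3, -3).
AP = (-8, 17, -27); AP·d = 172, |AP|² = 1082, |d|² = 43.
distance² = |AP|² − (AP·d)²/|d|² = 1082 − 29584/43 = 394, so the distance is √394.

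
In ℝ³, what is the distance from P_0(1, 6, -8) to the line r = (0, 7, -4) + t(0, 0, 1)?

√2

Direction vector d = (0, 0, 1).
AP = (1, -1, -4), and AP × d = (-1, -1, 0).
|AP × d|² = 2 and |d|² = 1, so the distance is √2.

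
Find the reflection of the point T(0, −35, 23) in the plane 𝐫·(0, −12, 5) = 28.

n = (0, −12, 5), |n|² = 169, n·T − 28 = 507, so t = 507/169 = 3.
Foot F = T − 3·n = (0, 1, 8); the reflection is 2F − T = (0, 37, −7).

(0, 37, -7)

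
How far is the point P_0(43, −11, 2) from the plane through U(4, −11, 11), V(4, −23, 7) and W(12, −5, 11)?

UV = (0, −12, −4) and UW = (8, 6, 0), so a normal is n = UV × UW = (24, −32, 96).
n = (24, −32, 96); n·P − 1504 = 72; |n| = 104; distance = 72/104 = 9/13.

9/13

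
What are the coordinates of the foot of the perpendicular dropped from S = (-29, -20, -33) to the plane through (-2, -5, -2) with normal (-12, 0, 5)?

The perpendicular from S has direction n = (-12, 0, 5): r = (-29, -20, -33) + t(-12, 0, 5).
Substitute into the plane: n·(S + tn) = 14 gives 183 + 169t = 14, so t = -1.
Foot = (-29, -20, -33) + (-1)·(-12, 0, 5) = (-17, -20, -38).

(-17, -20, -38)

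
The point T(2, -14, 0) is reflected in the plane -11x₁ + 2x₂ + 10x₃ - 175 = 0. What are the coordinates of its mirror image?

With n = (-11, 2, 10), the signed offset is (n·T − 175)/|n|² = -225/225 = -1.
T' = T − 2t·n = (2, -14, 0) − (-2)·(-11, 2, 10) = (-20, -10, 20).

(-20, -10, 20)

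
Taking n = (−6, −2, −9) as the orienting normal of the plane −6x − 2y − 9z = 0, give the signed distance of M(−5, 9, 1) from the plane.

3/11

n·M − 0 = 3.
|n| = 11, so the signed distance is 3/11.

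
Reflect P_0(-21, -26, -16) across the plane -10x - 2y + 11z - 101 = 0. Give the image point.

(-67/3, -394/15, -218/15)

With n = (-10, -2, 11), the signed offset is (n·P_0 − 101)/|n|² = -15/225 = -1/15.
P_0' = P_0 − 2t·n = (-21, -26, -16) − (-2/15)·(-10, -2, 11) = (-67/3, -394/15, -218/15).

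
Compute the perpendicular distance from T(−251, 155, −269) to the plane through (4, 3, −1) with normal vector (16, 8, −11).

The plane has equation n·(r − (4, 3, −1)) = 0, i.e. n·r = 99.
Then n·(−251, 155, −269) − 99 = 84.
|n| = √(256 + 64 + 121) = 21, so the distance is |84|/21 = 4.

4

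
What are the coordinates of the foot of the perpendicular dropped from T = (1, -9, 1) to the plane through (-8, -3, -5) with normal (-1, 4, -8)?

The perpendicular from T has direction n = (-1, 4, -8): r = (1, -9, 1) + μ(-1, 4, -8).
Substitute into the plane: n·(T + μn) = 36 gives -45 + 81μ = 36, so μ = 1.
Foot = (1, -9, 1) + 1·(-1, 4, -8) = (0, -5, -7).

(0, -5, -7)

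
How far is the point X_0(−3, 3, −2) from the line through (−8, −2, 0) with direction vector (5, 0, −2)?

5

Direction vector d = (5, 0, −2).
AP = (5, 5, −2); AP·d = 29, |AP|² = 54, |d|² = 29.
distance² = |AP|² − (AP·d)²/|d|² = 54 − 841/29 = 25, so the distance is 5.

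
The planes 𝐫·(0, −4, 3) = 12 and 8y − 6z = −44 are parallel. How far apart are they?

Divide the second equation by -2 to match normals: −4y + 3z = 22.
Both planes have normal n = (0, −4, 3), |n| = 5. Any point on the first plane is at distance |22 − 12|/|n| = 10/5 = 2 from the second.

2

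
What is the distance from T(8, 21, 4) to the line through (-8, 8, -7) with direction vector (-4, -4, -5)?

√33

Direction vector d = (-4, -4, -5).
AP = (16, 13, 11), and AP × d = (-21, 36, -12).
|AP × d|² = 1881 and |d|² = 57, so the distance is √(1881/57) = √33.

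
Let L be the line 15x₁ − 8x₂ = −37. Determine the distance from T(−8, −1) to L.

The normal to the line is n = (15, −8) with |n| = 17.
|n·T − (-37)| = |-112 − (-37)| = 75, so the distance is 75/17.

75/17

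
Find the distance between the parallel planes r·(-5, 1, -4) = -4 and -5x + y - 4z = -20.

With common normal n = (-5, 1, -4) (|n| = √42), the distance is |(-4) − (-20)|/|n| = 16/√42.

8√42/21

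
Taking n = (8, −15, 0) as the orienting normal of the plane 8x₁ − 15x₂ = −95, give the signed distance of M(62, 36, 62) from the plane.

3

n·M − (-95) = 51.
|n| = 17, so the signed distance is 51/17 = 3.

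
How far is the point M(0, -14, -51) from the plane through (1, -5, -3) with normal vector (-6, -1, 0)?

The plane has equation n·(r − (1, -5, -3)) = 0, i.e. n·r = -1.
Then n·(0, -14, -51) - (-1) = 15.
|n| = √(36 + 1 + 0) = √37, so the distance is |15|/√37 = 15/√37.

15/√37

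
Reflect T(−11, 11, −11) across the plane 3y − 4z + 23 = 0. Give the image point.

n = (0, 3, −4), |n|² = 25, n·T − (-23) = 100, so t = 100/25 = 4.
Foot F = T − 4·n = (−11, −1, 5); the reflection is 2F − T = (−11, −13, 21).

(-11, -13, 21)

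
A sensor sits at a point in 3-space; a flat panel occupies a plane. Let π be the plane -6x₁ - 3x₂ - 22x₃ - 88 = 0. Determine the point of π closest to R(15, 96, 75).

(-9, 84, -13)

n = (-6, -3, -22), |n|² = 529, and n·R − 88 = -2116.
t = -2116/529 = -4, so the foot is R − t·n = (15, 96, 75) − (-4)·(-6, -3, -22) = (-9, 84, -13).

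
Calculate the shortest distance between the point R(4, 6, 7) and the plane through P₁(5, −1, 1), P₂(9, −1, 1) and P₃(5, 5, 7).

P₁P₂ = (4, 0, 0) and P₁P₃ = (0, 6, 6), so a normal is n = P₁P₂ × P₁P₃ = (0, −24, 24).
d = |(-24)·6 + 24·7 − 48| / √(0 + 576 + 576) = |-24| / (24√2) = √2/2.

√2/2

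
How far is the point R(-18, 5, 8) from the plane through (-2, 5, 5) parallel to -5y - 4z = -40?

Parallel planes share the normal n = (0, -5, -4); since (-2, 5, 5) lies on the plane, its equation is -5y - 4z = -45.
Then n·(-18, 5, 8) - (-45) = -12.
|n| = √(0 + 25 + 16) = √41, so the distance is |-12|/√41 = 12√41/41.

12/√41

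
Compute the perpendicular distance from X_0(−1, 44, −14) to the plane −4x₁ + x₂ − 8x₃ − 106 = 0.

d = |(-4)·(-1) + 1·44 + (-8)·(-14) − 106| / √(16 + 1 + 64) = |54| / 9 = 6.

6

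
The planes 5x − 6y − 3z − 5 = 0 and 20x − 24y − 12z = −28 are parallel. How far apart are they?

6√70/35

Divide the second equation by 4 to match normals: 5x − 6y − 3z = -7.
Both planes have normal n = (5, −6, −3), |n| = √70. Any point on the first plane is at distance |(-7) − 5|/|n| = 12/√70 = 6√70/35 from the second.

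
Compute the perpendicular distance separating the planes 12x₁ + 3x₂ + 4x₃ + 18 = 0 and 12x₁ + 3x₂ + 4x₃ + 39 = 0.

With common normal n = (12, 3, 4) (|n| = 13), the distance is |(-18) − (-39)|/|n| = 21/13.

21/13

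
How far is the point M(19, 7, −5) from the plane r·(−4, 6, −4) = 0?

Normal vector n = (−4, 6, −4), and n·(19, 7, −5) − 0 = −14.
|n| = √(16 + 36 + 16) = 2√17, so the distance is |-14|/(2√17) = 7√17/17.

7/√17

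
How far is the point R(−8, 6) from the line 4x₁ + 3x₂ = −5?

9/5

d = |4·(-8) + 3·6 − (-5)| / √(16 + 9) = |-9|/5 = 9/5.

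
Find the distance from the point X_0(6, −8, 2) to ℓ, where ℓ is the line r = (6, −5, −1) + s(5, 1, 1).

Direction vector d = (5, 1, 1).
AP = (0, −3, 3), and AP × d = (−6, 15, 15).
|AP × d|² = 486 and |d|² = 27, so the distance is √(486/27) = √18 = 3√2.

3√2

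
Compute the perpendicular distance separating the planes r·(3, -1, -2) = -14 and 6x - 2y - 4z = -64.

9√14/7

Divide the second equation by 2 to match normals: 3x - y - 2z = -32.
Both planes have normal n = (3, -1, -2), |n| = √14. Any point on the first plane is at distance |(-32) − (-14)|/|n| = 18/√14 from the second.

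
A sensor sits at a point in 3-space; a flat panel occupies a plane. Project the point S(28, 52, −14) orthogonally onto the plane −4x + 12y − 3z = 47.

(40, 16, -5)

n = (−4, 12, −3), |n|² = 169, and n·S − 47 = 507.
t = 507/169 = 3, so the foot is S − t·n = (28, 52, −14) − 3·(−4, 12, −3) = (40, 16, −5).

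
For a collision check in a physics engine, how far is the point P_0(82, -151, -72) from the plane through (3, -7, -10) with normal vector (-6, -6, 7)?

The plane has equation n·(r − (3, -7, -10)) = 0, i.e. n·r = -46.
d = |(-6)·82 + (-6)·(-151) + 7·(-72) − (-46)| / √(36 + 36 + 49) = |-44| / 11 = 4.

4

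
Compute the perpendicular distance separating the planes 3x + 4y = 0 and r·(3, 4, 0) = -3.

3/5

Both planes have normal n = (3, 4, 0), |n| = 5. Any point on the first plane is at distance |(-3) − 0|/|n| = 3/5 from the second.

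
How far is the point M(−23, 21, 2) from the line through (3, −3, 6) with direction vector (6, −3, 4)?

2√73

Direction vector d = (6, −3, 4).
AP = (−26, 24, −4), and AP × d = (84, 80, −66).
|AP × d|² = 17812 and |d|² = 61, so the distance is √(17812/61) = √292 = 2√73.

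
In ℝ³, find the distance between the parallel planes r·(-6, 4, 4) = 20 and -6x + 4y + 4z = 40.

10√17/17

With common normal n = (-6, 4, 4) (|n| = 2√17), the distance is |20 − 40|/|n| = 20/(2√17) = 10√17/17.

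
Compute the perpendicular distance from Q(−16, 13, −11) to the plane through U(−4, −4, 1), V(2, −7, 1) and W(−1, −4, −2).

5√6/3

UV = (6, −3, 0) and UW = (3, 0, −3), so a normal is n = UV × UW = (9, 18, 9).
n = (9, 18, 9); n·P − (-99) = 90; |n| = 9√6; distance = 90/(9√6) = 10/√6.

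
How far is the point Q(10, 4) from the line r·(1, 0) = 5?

d = |1·10 + 0·4 − 5| / √(1 + 0) = |5|/1 = 5.

5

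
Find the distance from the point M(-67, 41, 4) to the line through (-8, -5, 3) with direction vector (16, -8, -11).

3√181

Direction vector d = (16, -8, -11).
AP = (-59, 46, 1), and AP × d = (-498, -633, -264).
|AP × d|² = 718389 and |d|² = 441, so the distance is √(718389/441) = √1629 = 3√181.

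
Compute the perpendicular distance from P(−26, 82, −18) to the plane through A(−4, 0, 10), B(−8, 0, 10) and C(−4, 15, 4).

AB = (−4, 0, 0) and AC = (0, 15, −6), so a normal is n = AB × AC = (0, −24, −60).
n = (0, −24, −60); n·P − (-600) = -288; |n| = 12√29; distance = 288/(12√29) = 24/√29.

24/√29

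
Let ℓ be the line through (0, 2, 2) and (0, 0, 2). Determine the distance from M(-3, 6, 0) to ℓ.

A direction vector is d = (0, -2, 0).
AP = (-3, 4, -2); AP·d = -8, |AP|² = 29, |d|² = 4.
distance² = |AP|² − (AP·d)²/|d|² = 29 − 64/4 = 13, so the distance is √13.

√13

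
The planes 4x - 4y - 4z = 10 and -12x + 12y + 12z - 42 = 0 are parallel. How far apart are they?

2√3

Divide the second equation by -3 to match normals: 4x - 4y - 4z = -14.
With common normal n = (4, -4, -4) (|n| = 4√3), the distance is |10 − (-14)|/|n| = 24/(4√3) = 2√3.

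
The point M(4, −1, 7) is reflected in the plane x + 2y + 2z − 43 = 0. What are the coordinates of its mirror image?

n = (1, 2, 2), |n|² = 9, n·M − 43 = -27, so t = -27/9 = -3.
Foot F = M − (-3)·n = (7, 5, 13); the reflection is 2F − M = (10, 11, 19).

(10, 11, 19)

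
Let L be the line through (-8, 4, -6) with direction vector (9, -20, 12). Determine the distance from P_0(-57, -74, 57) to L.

√6829

Direction vector d = (9, -20, 12).
AP = (-49, -78, 63); AP·d = 1875, |AP|² = 12454, |d|² = 625.
distance² = |AP|² − (AP·d)²/|d|² = 12454 − 3515625/625 = 6829, so the distance is √6829.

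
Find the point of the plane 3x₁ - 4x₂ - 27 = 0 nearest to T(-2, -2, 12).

n = (3, -4, 0), |n|² = 25, and n·T − 27 = -25.
t = -25/25 = -1, so the foot is T − t·n = (-2, -2, 12) − (-1)·(3, -4, 0) = (1, -6, 12).

(1, -6, 12)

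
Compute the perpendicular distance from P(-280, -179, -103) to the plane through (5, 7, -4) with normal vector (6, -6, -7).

The plane has equation n·(r − (5, 7, -4)) = 0, i.e. n·r = 16.
Then n·(-280, -179, -103) - 16 = 99.
|n| = √(36 + 36 + 49) = 11, so the distance is |99|/11 = 9.

9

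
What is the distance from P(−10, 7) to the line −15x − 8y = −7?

d = |(-15)·(-10) + (-8)·7 − (-7)| / √(225 + 64) = |101|/17 = 101/17.

101/17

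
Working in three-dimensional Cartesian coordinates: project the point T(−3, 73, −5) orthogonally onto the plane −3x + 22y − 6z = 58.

(6, 7, 13)

n = (−3, 22, −6), |n|² = 529, and n·T − 58 = 1587.
t = 1587/529 = 3, so the foot is T − t·n = (−3, 73, −5) − 3·(−3, 22, −6) = (6, 7, 13).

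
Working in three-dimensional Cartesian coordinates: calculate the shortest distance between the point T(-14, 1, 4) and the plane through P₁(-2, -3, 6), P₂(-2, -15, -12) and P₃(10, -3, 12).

P₁P₂ = (0, -12, -18) and P₁P₃ = (12, 0, 6), so a normal is n = P₁P₂ × P₁P₃ = (-72, -216, 144).
n = (-72, -216, 144); n·P − 1656 = -288; |n| = 72√14; distance = 288/(72√14) = 2√14/7.

4/√14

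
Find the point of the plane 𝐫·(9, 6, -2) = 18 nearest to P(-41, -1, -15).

(-14, 17, -21)

The perpendicular from P has direction n = (9, 6, -2): r = (-41, -1, -15) + μ(9, 6, -2).
Substitute into the plane: n·(P + μn) = 18 gives -345 + 121μ = 18, so μ = 3.
Foot = (-41, -1, -15) + 3·(9, 6, -2) = (-14, 17, -21).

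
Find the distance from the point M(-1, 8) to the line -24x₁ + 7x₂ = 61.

19/25

The normal to the line is n = (-24, 7) with |n| = 25.
|n·M − 61| = |80 − 61| = 19, so the distance is 19/25.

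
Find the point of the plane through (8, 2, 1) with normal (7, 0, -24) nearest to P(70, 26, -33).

n = (7, 0, -24), |n|² = 625, and n·P − 32 = 1250.
t = 1250/625 = 2, so the foot is P − t·n = (70, 26, -33) − 2·(7, 0, -24) = (56, 26, 15).

(56, 26, 15)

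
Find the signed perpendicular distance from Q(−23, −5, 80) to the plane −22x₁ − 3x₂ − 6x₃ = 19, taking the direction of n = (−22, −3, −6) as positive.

22/23

n·Q − 19 = 22.
|n| = 23, so the signed distance is 22/23.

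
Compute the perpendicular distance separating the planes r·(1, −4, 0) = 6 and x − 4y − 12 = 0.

6√17/17

With common normal n = (1, −4, 0) (|n| = √17), the distance is |6 − 12|/|n| = 6/√17 = 6√17/17.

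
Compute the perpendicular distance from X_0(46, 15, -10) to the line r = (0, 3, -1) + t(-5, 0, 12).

Direction vector d = (-5, 0, 12).
AP = (46, 12, -9); AP·d = -338, |AP|² = 2341, |d|² = 169.
distance² = |AP|² − (AP·d)²/|d|² = 2341 − 114244/169 = 1665, so the distance is 3√185.

3√185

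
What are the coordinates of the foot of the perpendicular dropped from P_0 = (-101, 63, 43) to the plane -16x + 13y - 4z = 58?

(-21, -2, 63)

The perpendicular from P_0 has direction n = (-16, 13, -4): r = (-101, 63, 43) + μ(-16, 13, -4).
Substitute into the plane: n·(P_0 + μn) = 58 gives 2263 + 441μ = 58, so μ = -5.
Foot = (-101, 63, 43) + (-5)·(-16, 13, -4) = (-21, -2, 63).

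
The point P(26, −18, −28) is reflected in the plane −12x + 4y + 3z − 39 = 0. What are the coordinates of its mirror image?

(-46, 6, -10)

With n = (−12, 4, 3), the signed offset is (n·P − 39)/|n|² = -507/169 = -3.
P' = P − 2t·n = (26, −18, −28) − (-6)·(−12, 4, 3) = (−46, 6, −10).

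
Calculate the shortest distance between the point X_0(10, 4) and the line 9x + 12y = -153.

d = |9·10 + 12·4 − (-153)| / √(81 + 144) = |291|/15 = 97/5.

97/5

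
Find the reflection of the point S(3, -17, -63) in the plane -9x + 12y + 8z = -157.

n = (-9, 12, 8), |n|² = 289, n·S − (-157) = -578, so t = -578/289 = -2.
Foot F = S − (-2)·n = (-15, 7, -47); the reflection is 2F − S = (-33, 31, -31).

(-33, 31, -31)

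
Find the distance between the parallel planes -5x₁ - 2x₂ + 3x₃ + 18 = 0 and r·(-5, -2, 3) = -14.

With common normal n = (-5, -2, 3) (|n| = √38), the distance is |(-18) − (-14)|/|n| = 4/√38.

2√38/19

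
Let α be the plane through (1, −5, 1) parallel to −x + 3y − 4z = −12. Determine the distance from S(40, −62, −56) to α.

Parallel planes share the normal n = (−1, 3, −4); since (1, −5, 1) lies on the plane, its equation is −x + 3y − 4z = -20.
Then n·(40, −62, −56) − (−20) = 18.
|n| = √(1 + 9 + 16) = √26, so the distance is |18|/√26 = 9√26/13.

9√26/13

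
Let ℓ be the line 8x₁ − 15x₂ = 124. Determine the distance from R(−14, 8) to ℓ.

356/17

The normal to the line is n = (8, −15) with |n| = 17.
|n·R − 124| = |-232 − 124| = 356, so the distance is 356/17.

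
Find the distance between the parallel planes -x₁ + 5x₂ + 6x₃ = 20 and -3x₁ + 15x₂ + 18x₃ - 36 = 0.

8/√62

Divide the second equation by 3 to match normals: -x₁ + 5x₂ + 6x₃ = 12.
Both planes have normal n = (-1, 5, 6), |n| = √62. Any point on the first plane is at distance |12 − 20|/|n| = 8/√62 from the second.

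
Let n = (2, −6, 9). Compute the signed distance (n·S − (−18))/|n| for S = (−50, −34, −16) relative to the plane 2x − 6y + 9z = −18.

-2

n·S − (-18) = -22.
|n| = 11, so the signed distance is -22/11 = -2.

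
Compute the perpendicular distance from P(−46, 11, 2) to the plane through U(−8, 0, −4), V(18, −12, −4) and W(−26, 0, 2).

1

UV = (26, −12, 0) and UW = (−18, 0, 6), so a normal is n = UV × UW = (−72, −156, −216).
Then n·(−46, 11, 2) − 1440 = −276.
|n| = √(5184 + 24336 + 46656) = 276, so the distance is |-276|/276 = 1.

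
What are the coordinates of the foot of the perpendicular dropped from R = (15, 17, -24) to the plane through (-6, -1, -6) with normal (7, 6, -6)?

(-6, -1, -6)

n = (7, 6, -6), |n|² = 121, and n·R − (-12) = 363.
t = 363/121 = 3, so the foot is R − t·n = (15, 17, -24) − 3·(7, 6, -6) = (-6, -1, -6).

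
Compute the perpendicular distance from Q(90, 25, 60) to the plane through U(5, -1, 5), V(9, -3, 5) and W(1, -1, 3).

9

UV = (4, -2, 0) and UW = (-4, 0, -2), so a normal is n = UV × UW = (4, 8, -8).
Then n·(90, 25, 60) - (-28) = 108.
|n| = √(16 + 64 + 64) = 12, so the distance is |108|/12 = 9.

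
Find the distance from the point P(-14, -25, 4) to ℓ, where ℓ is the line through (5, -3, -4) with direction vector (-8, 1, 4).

3√65

Direction vector d = (-8, 1, 4).
AP = (-19, -22, 8), and AP × d = (-96, 12, -195).
|AP × d|² = 47385 and |d|² = 81, so the distance is √(47385/81) = √585 = 3√65.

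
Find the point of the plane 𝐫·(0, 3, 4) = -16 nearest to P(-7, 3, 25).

(-7, -12, 5)

The perpendicular from P has direction n = (0, 3, 4): r = (-7, 3, 25) + t(0, 3, 4).
Substitute into the plane: n·(P + tn) = -16 gives 109 + 25t = -16, so t = -5.
Foot = (-7, 3, 25) + (-5)·(0, 3, 4) = (-7, -12, 5).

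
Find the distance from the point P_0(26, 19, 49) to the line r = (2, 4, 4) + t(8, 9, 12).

Direction vector d = (8, 9, 12).
AP = (24, 15, 45); AP·d = 867, |AP|² = 2826, |d|² = 289.
distance² = |AP|² − (AP·d)²/|d|² = 2826 − 751689/289 = 225, so the distance is 15.

15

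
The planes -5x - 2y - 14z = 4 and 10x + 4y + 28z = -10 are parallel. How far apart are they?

Divide the second equation by -2 to match normals: -5x - 2y - 14z = 5.
With common normal n = (-5, -2, -14) (|n| = 15), the distance is |4 − 5|/|n| = 1/15.

1/15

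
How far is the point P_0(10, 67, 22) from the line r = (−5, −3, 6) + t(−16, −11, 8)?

Direction vector d = (−16, −11, 8).
AP = (15, 70, 16), and AP × d = (736, −376, 955).
|AP × d|² = 1595097 and |d|² = 441, so the distance is √(1595097/441) = √3617.

√3617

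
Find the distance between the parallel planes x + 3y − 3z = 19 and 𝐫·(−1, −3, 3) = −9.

10/√19

Divide the second equation by -1 to match normals: x + 3y − 3z = 9.
Both planes have normal n = (1, 3, −3), |n| = √19. Any point on the first plane is at distance |9 − 19|/|n| = 10/√19 from the second.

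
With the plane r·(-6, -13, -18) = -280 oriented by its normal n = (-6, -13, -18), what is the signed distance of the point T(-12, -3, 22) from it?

n·T − (-280) = -5.
|n| = 23, so the signed distance is -5/23.

-5/23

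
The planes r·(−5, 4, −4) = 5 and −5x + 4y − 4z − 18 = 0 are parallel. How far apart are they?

With common normal n = (−5, 4, −4) (|n| = √57), the distance is |5 − 18|/|n| = 13/√57.

13/√57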